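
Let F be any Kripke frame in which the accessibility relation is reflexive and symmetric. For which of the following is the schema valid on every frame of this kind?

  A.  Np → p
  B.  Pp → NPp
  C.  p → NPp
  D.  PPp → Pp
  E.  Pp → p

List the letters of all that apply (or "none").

Reflexive relations are serial.
(A) Np → p is axiom T, which corresponds to reflexivity. Every such R is reflexive — valid.
(B) axiom 5: valid iff R is euclidean. Such an R need not be euclidean — not valid.
(C) p → NPp (axiom B) characterises the symmetric frames. Every such R is symmetric — valid.
(D) PPp → Pp (the dual of axiom 4) characterises the transitive frames. Such an R need not be transitive — not valid.
(E) Pp → p is the converse of T; it holds exactly when R ⊆ identity. Such an R need not be a subset of the identity — not valid.

A, C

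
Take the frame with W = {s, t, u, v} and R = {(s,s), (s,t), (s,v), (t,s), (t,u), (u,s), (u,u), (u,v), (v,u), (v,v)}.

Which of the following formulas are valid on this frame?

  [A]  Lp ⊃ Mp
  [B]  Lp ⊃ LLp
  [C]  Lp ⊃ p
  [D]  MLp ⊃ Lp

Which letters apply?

R is not reflexive: not t R t.
R is not transitive: s R t and t R u but not s R u.
R is not euclidean: s R t and s R v but not t R v.
R is serial: every world has an R-successor.
(A) Lp ⊃ Mp (axiom D) characterises the serial frames. R is serial — valid.
(B) axiom 4: valid iff R is transitive. R is not transitive — not valid.
(C) Lp ⊃ p is axiom T, which corresponds to reflexivity. R is not reflexive — not valid.
(D) the dual of axiom 5: valid iff R is euclidean. R is not euclidean — not valid.

A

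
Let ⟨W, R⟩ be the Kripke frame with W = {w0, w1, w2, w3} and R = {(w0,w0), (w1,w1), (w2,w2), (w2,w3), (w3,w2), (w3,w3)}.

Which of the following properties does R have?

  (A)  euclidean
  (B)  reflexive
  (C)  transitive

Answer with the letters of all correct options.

(A) euclidean: any two R-successors of the same world are R-related.
(B) reflexive: each world relates to itself.
(C) transitive: R is closed under composition.

A, B, C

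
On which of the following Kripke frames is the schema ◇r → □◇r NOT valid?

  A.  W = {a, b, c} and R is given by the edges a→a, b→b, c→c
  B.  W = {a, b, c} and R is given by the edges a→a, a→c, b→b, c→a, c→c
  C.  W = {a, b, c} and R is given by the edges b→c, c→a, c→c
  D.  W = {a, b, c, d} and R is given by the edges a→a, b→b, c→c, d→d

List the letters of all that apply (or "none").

C

The schema ◇r → □◇r is axiom 5; it is valid on a frame iff R is euclidean.
(A) R is euclidean (any two R-successors of the same world are R-related), so the schema is valid here.
(B) R is euclidean (any two R-successors of the same world are R-related), so the schema is valid here.
(C) R is not euclidean (c R a and c R c but not a R c), so the schema fails here.
(D) R is euclidean (any two R-successors of the same world are R-related), so the schema is valid here.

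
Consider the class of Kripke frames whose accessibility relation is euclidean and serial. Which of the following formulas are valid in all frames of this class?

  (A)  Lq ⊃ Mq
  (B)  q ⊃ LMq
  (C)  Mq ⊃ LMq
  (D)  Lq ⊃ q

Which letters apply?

A, C

(A) Lq ⊃ Mq (axiom D) characterises the serial frames. Every such R is serial — valid.
(B) q ⊃ LMq is axiom B, which corresponds to symmetry. Such an R need not be symmetric — not valid.
(C) Mq ⊃ LMq is axiom 5, which corresponds to the euclidean property. Every such R is euclidean — valid.
(D) axiom T: valid iff R is reflexive. Such an R need not be reflexive — not valid.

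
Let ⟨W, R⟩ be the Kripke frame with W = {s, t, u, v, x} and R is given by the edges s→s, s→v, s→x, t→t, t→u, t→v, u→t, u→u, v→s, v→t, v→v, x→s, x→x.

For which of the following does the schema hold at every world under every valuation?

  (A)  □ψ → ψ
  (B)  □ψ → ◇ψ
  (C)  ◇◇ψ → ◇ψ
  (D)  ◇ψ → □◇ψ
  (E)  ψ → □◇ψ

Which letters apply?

A, B, E

R is reflexive: each world relates to itself.
R is symmetric: every R-edge is matched by its reverse.
R is not transitive: s R v and v R t but not s R t.
R is not euclidean: s R v and s R x but not v R x.
R is serial: every world has an R-successor.
(A) □ψ → ψ is axiom T, which corresponds to reflexivity. R is reflexive — valid.
(B) □ψ → ◇ψ is axiom D; it is valid on a frame exactly when R is serial. R is serial, so valid.
(C) ◇◇ψ → ◇ψ is the dual of axiom 4, which corresponds to transitivity. R is not transitive — not valid.
(D) ◇ψ → □◇ψ is axiom 5, which corresponds to the euclidean property. R is not euclidean — not valid.
(E) ψ → □◇ψ is axiom B, which corresponds to symmetry. R is symmetric — valid.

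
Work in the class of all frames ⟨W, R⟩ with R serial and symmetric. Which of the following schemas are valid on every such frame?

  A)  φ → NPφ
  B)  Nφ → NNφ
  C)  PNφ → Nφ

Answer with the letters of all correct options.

A

(A) φ → NPφ is axiom B, which corresponds to symmetry. Every such R is symmetric — valid.
(B) Nφ → NNφ is axiom 4; it is valid on a frame exactly when R is transitive. Such an R need not be transitive, so not valid.
(C) the dual of axiom 5: valid iff R is euclidean. Such an R need not be euclidean — not valid.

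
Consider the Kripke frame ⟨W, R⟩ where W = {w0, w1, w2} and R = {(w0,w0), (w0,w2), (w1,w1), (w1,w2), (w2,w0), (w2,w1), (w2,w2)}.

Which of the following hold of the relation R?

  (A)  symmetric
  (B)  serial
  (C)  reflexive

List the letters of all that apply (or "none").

A, B, C

(A) symmetric: every R-edge is matched by its reverse.
(B) serial: every world has an R-successor.
(C) reflexive: each world relates to itself.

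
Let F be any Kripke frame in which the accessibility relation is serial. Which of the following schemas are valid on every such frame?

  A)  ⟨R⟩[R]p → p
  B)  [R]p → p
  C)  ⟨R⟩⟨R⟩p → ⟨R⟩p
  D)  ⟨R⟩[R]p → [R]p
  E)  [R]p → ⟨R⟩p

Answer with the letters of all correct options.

E

(A) ⟨R⟩[R]p → p is the dual of axiom B; it is valid on a frame exactly when R is symmetric. Such an R need not be symmetric, so not valid.
(B) [R]p → p is axiom T; it is valid on a frame exactly when R is reflexive. Such an R need not be reflexive, so not valid.
(C) ⟨R⟩⟨R⟩p → ⟨R⟩p (the dual of axiom 4) characterises the transitive frames. Such an R need not be transitive — not valid.
(D) ⟨R⟩[R]p → [R]p is the dual of axiom 5; it is valid on a frame exactly when R is euclidean. Such an R need not be euclidean, so not valid.
(E) [R]p → ⟨R⟩p is axiom D, which corresponds to seriality. Every such R is serial — valid.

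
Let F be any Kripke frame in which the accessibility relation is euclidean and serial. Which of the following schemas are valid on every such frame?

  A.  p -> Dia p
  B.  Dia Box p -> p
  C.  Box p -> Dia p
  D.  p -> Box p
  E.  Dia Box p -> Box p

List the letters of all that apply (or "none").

(A) p -> Dia p is the dual of axiom T; it is valid on a frame exactly when R is reflexive. Such an R need not be reflexive, so not valid.
(B) Dia Box p -> p is the dual of axiom B, which corresponds to symmetry. Such an R need not be symmetric — not valid.
(C) axiom D: valid iff R is serial. Every such R is serial — valid.
(D) p -> Box p is valid only on frames where every R-edge is a self-loop. Such an R need not be a subset of the identity — not valid.
(E) the dual of axiom 5: valid iff R is euclidean. Every such R is euclidean — valid.

C, E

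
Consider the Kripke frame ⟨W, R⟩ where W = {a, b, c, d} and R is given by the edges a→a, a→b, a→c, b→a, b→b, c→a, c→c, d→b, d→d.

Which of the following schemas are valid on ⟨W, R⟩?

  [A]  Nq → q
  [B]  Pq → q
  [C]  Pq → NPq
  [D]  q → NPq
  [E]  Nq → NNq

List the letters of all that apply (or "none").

R is reflexive: each world relates to itself.
R is not symmetric: d R b but not b R d.
R is not transitive: b R a and a R c but not b R c.
R is not euclidean: a R b and a R c but not b R c.
R is not a subset of the identity: a R b with a ≠ b.
(A) axiom T: valid iff R is reflexive. R is reflexive — valid.
(B) Pq → q is valid only on frames where every R-edge is a self-loop. Here R ⊄ identity — not valid.
(C) Pq → NPq is axiom 5, which corresponds to the euclidean property. R is not euclidean — not valid.
(D) q → NPq is axiom B; it is valid on a frame exactly when R is symmetric. R is not symmetric, so not valid.
(E) Nq → NNq is axiom 4, which corresponds to transitivity. R is not transitive — not valid.

A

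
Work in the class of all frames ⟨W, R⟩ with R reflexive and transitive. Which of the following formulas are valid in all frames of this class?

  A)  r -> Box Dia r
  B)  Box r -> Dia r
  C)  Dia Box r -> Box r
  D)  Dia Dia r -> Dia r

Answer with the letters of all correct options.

Reflexive relations are serial.
(A) r -> Box Dia r is axiom B; it is valid on a frame exactly when R is symmetric. Such an R need not be symmetric, so not valid.
(B) Box r -> Dia r (axiom D) characterises the serial frames. Every such R is serial — valid.
(C) the dual of axiom 5: valid iff R is euclidean. Such an R need not be euclidean — not valid.
(D) Dia Dia r -> Dia r is the dual of axiom 4, which corresponds to transitivity. Every such R is transitive — valid.

B, D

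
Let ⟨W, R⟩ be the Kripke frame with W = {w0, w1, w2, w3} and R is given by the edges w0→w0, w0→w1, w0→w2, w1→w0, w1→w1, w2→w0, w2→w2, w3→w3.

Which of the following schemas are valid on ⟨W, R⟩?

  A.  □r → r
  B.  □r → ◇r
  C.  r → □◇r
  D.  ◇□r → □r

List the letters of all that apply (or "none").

A, B, C

R is reflexive: each world relates to itself.
R is symmetric: every R-edge is matched by its reverse.
R is not euclidean: w0 R w1 and w0 R w2 but not w1 R w2.
R is serial: every world has an R-successor.
(A) axiom T: valid iff R is reflexive. R is reflexive — valid.
(B) □r → ◇r is axiom D, which corresponds to seriality. R is serial — valid.
(C) r → □◇r is axiom B, which corresponds to symmetry. R is symmetric — valid.
(D) ◇□r → □r is the dual of axiom 5, which corresponds to the euclidean property. R is not euclidean — not valid.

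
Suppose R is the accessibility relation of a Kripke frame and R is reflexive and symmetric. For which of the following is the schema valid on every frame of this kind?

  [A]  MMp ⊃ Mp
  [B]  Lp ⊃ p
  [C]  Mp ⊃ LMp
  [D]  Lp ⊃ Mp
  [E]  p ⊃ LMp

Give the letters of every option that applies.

B, D, E

Reflexive relations are serial.
(A) the dual of axiom 4: valid iff R is transitive. Such an R need not be transitive — not valid.
(B) axiom T: valid iff R is reflexive. Every such R is reflexive — valid.
(C) Mp ⊃ LMp is axiom 5; it is valid on a frame exactly when R is euclidean. Such an R need not be euclidean, so not valid.
(D) Lp ⊃ Mp is axiom D; it is valid on a frame exactly when R is serial. Every such R is serial, so valid.
(E) axiom B: valid iff R is symmetric. Every such R is symmetric — valid.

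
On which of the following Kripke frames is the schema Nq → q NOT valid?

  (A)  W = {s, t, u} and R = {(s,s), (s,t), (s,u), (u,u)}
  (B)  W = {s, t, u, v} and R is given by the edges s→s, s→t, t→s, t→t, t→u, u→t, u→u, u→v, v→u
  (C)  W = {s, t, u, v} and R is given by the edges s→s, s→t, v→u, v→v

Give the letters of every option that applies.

The schema Nq → q is axiom T; it is valid on a frame iff R is reflexive.
(A) R is not reflexive (not t R t), so the schema fails here.
(B) R is not reflexive (not v R v), so the schema fails here.
(C) R is not reflexive (not t R t), so the schema fails here.

A, B, C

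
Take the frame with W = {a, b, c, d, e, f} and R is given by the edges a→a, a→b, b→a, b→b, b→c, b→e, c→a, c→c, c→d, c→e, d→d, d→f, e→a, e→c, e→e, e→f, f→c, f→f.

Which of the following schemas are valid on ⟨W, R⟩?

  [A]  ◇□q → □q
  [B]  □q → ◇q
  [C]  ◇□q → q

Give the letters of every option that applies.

B

R is not symmetric: b R c but not c R b.
R is not euclidean: b R a and b R c but not a R c.
R is serial: every world has an R-successor.
(A) ◇□q → □q is the dual of axiom 5, which corresponds to the euclidean property. R is not euclidean — not valid.
(B) □q → ◇q is axiom D, which corresponds to seriality. R is serial — valid.
(C) the dual of axiom B: valid iff R is symmetric. R is not symmetric — not valid.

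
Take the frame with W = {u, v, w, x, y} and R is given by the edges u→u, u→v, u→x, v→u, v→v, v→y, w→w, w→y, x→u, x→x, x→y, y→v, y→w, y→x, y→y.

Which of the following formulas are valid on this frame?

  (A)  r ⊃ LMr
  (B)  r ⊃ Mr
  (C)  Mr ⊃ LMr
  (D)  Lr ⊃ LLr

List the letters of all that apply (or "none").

R is reflexive: each world relates to itself.
R is symmetric: every R-edge is matched by its reverse.
R is not transitive: u R v and v R y but not u R y.
R is not euclidean: u R v and u R x but not v R x.
(A) r ⊃ LMr is axiom B, which corresponds to symmetry. R is symmetric — valid.
(B) the dual of axiom T: valid iff R is reflexive. R is reflexive — valid.
(C) Mr ⊃ LMr is axiom 5; it is valid on a frame exactly when R is euclidean. R is not euclidean, so not valid.
(D) Lr ⊃ LLr is axiom 4; it is valid on a frame exactly when R is transitive. R is not transitive, so not valid.

A, B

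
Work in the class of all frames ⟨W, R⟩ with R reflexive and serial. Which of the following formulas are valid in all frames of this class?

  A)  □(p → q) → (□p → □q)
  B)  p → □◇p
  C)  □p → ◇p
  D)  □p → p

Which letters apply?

A, C, D

(A) □(p → q) → (□p → □q) is axiom K, valid on every Kripke frame — valid.
(B) axiom B: valid iff R is symmetric. Such an R need not be symmetric — not valid.
(C) axiom D: valid iff R is serial. Every such R is serial — valid.
(D) axiom T: valid iff R is reflexive. Every such R is reflexive — valid.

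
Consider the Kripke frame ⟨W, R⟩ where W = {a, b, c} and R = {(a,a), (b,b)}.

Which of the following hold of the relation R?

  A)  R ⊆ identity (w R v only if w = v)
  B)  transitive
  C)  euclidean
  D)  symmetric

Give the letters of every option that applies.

(A) ⊆ identity: every R-edge is a self-loop.
(B) transitive: R is closed under composition.
(C) euclidean: any two R-successors of the same world are R-related.
(D) symmetric: every R-edge is matched by its reverse.

A, B, C, D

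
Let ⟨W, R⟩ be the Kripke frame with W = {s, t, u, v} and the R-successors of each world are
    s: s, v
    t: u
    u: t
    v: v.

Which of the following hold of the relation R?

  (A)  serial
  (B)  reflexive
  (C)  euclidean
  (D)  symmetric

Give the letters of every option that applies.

A

(A) serial: every world has an R-successor.
(B) not reflexive: not t R t.
(C) not euclidean: s R v and s R s but not v R s.
(D) not symmetric: s R v but not v R s.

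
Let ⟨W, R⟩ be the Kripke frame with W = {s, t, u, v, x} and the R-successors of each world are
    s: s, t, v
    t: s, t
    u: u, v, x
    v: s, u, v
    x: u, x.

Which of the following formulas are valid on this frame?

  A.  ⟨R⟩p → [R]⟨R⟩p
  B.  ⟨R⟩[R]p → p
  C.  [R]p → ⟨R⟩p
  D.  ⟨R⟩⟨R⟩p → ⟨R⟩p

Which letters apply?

B, C

R is symmetric: every R-edge is matched by its reverse.
R is not transitive: s R v and v R u but not s R u.
R is not euclidean: s R t and s R v but not t R v.
R is serial: every world has an R-successor.
(A) axiom 5: valid iff R is euclidean. R is not euclidean — not valid.
(B) ⟨R⟩[R]p → p (the dual of axiom B) characterises the symmetric frames. R is symmetric — valid.
(C) [R]p → ⟨R⟩p (axiom D) characterises the serial frames. R is serial — valid.
(D) ⟨R⟩⟨R⟩p → ⟨R⟩p is the dual of axiom 4, which corresponds to transitivity. R is not transitive — not valid.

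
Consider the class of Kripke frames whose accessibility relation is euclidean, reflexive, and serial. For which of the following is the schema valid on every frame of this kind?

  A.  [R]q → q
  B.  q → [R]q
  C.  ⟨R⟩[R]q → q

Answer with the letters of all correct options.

A relation that is euclidean, reflexive, and serial is also symmetric and transitive.
(A) [R]q → q is axiom T; it is valid on a frame exactly when R is reflexive. Every such R is reflexive, so valid.
(B) q → [R]q is equivalent to ◇p→p; it holds exactly when R ⊆ identity. Such an R need not be a subset of the identity — not valid.
(C) the dual of axiom B: valid iff R is symmetric. Every such R is symmetric — valid.

A, C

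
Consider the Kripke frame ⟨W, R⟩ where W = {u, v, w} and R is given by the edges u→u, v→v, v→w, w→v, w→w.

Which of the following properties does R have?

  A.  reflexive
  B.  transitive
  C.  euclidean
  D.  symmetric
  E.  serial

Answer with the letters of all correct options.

A, B, C, D, E

(A) reflexive: each world relates to itself.
(B) transitive: R is closed under composition.
(C) euclidean: any two R-successors of the same world are R-related.
(D) symmetric: every R-edge is matched by its reverse.
(E) serial: every world has an R-successor.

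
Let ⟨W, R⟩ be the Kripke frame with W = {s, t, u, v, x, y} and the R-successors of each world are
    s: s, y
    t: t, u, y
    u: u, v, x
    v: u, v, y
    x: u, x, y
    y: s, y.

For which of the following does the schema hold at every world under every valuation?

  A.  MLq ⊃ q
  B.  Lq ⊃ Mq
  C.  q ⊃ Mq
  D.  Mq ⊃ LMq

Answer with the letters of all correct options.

B, C

R is reflexive: each world relates to itself.
R is not symmetric: t R u but not u R t.
R is not euclidean: t R u and t R t but not u R t.
R is serial: every world has an R-successor.
(A) MLq ⊃ q is the dual of axiom B, which corresponds to symmetry. R is not symmetric — not valid.
(B) Lq ⊃ Mq is axiom D, which corresponds to seriality. R is serial — valid.
(C) the dual of axiom T: valid iff R is reflexive. R is reflexive — valid.
(D) Mq ⊃ LMq is axiom 5, which corresponds to the euclidean property. R is not euclidean — not valid.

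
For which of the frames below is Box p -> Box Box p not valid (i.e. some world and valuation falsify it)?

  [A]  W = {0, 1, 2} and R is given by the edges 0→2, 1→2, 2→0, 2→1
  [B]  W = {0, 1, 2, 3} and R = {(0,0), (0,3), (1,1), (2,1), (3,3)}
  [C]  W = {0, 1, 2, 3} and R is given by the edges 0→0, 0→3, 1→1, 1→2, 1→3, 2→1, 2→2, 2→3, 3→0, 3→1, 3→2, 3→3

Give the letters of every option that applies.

A, C

The schema Box p -> Box Box p is axiom 4; it is valid on a frame iff R is transitive.
(A) R is not transitive (0 R 2 and 2 R 0 but not 0 R 0), so the schema fails here.
(B) R is transitive (R is closed under composition), so the schema is valid here.
(C) R is not transitive (0 R 3 and 3 R 1 but not 0 R 1), so the schema fails here.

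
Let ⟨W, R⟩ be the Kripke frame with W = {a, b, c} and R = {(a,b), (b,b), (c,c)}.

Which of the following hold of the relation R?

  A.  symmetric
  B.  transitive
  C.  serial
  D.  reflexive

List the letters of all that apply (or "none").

B, C

(A) not symmetric: a R b but not b R a.
(B) transitive: R is closed under composition.
(C) serial: every world has an R-successor.
(D) not reflexive: not a R a.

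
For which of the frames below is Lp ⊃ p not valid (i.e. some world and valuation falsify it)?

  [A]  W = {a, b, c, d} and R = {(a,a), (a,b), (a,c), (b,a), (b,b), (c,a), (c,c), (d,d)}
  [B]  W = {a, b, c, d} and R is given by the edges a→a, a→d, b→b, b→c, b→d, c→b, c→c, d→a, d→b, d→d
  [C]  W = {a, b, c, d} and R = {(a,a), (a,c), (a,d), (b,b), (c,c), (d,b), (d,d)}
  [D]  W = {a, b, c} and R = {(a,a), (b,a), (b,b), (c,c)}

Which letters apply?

The schema Lp ⊃ p is axiom T; it is valid on a frame iff R is reflexive.
(A) R is reflexive (each world relates to itself), so the schema is valid here.
(B) R is reflexive (each world relates to itself), so the schema is valid here.
(C) R is reflexive (each world relates to itself), so the schema is valid here.
(D) R is reflexive (each world relates to itself), so the schema is valid here.

none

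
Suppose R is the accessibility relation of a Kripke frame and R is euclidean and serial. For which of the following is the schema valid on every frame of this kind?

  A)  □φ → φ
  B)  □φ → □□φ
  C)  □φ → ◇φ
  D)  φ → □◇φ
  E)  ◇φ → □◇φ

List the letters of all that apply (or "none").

(A) □φ → φ is axiom T, which corresponds to reflexivity. Such an R need not be reflexive — not valid.
(B) □φ → □□φ is axiom 4; it is valid on a frame exactly when R is transitive. Such an R need not be transitive, so not valid.
(C) □φ → ◇φ is axiom D; it is valid on a frame exactly when R is serial. Every such R is serial, so valid.
(D) φ → □◇φ is axiom B; it is valid on a frame exactly when R is symmetric. Such an R need not be symmetric, so not valid.
(E) ◇φ → □◇φ is axiom 5, which corresponds to the euclidean property. Every such R is euclidean — valid.

C, E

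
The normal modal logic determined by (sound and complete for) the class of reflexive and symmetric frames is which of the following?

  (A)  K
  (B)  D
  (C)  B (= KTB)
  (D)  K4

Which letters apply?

C

(A) K is determined by the class of arbitrary frames.
(B) D is determined by the class of serial frames.
(C) B (= KTB) is determined by exactly this class.
(D) K4 is determined by the class of transitive frames.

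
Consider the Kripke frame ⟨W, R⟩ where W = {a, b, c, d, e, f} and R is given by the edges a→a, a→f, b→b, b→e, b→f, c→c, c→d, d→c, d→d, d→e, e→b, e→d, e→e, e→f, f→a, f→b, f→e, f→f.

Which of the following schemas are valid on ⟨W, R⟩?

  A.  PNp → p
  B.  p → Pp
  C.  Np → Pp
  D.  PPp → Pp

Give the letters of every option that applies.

A, B, C

R is reflexive: each world relates to itself.
R is symmetric: every R-edge is matched by its reverse.
R is not transitive: a R f and f R b but not a R b.
R is serial: every world has an R-successor.
(A) PNp → p is the dual of axiom B; it is valid on a frame exactly when R is symmetric. R is symmetric, so valid.
(B) p → Pp is the dual of axiom T, which corresponds to reflexivity. R is reflexive — valid.
(C) Np → Pp is axiom D, which corresponds to seriality. R is serial — valid.
(D) PPp → Pp is the dual of axiom 4; it is valid on a frame exactly when R is transitive. R is not transitive, so not valid.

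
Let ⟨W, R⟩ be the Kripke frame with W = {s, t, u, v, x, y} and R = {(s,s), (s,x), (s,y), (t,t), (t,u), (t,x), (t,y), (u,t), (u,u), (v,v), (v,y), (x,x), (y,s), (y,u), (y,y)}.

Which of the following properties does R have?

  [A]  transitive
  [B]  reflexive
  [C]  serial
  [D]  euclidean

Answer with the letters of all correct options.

(A) not transitive: s R y and y R u but not s R u.
(B) reflexive: each world relates to itself.
(C) serial: every world has an R-successor.
(D) not euclidean: s R x and s R s but not x R s.

B, C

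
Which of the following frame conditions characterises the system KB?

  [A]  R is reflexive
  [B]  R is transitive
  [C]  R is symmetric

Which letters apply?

(A) this class determines T (= KT), not KB.
(B) this class determines K4, not KB.
(C) KB is sound and complete for exactly this class.

C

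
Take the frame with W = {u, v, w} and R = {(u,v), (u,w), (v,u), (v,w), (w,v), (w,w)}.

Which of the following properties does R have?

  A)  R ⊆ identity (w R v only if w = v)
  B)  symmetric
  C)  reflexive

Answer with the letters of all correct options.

none

(A) not ⊆ identity: u R v with u ≠ v.
(B) not symmetric: u R w but not w R u.
(C) not reflexive: not u R u.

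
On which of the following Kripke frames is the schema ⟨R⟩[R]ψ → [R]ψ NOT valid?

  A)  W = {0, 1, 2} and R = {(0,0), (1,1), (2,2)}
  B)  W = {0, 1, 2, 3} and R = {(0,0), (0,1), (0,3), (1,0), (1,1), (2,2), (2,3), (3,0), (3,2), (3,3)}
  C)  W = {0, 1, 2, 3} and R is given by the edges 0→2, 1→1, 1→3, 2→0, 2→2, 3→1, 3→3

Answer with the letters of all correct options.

B, C

The schema ⟨R⟩[R]ψ → [R]ψ is the dual of axiom 5; it is valid on a frame iff R is euclidean.
(A) R is euclidean (any two R-successors of the same world are R-related), so the schema is valid here.
(B) R is not euclidean (0 R 1 and 0 R 3 but not 1 R 3), so the schema fails here.
(C) R is not euclidean (2 R 0 and 2 R 0 but not 0 R 0), so the schema fails here.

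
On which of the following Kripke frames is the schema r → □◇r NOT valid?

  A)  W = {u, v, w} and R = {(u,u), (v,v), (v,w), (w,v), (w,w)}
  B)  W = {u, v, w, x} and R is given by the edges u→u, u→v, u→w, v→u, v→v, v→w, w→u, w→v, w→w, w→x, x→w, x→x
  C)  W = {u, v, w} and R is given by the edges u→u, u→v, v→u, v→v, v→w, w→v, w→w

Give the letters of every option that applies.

none

The schema r → □◇r is axiom B; it is valid on a frame iff R is symmetric.
(A) R is symmetric (every R-edge is matched by its reverse), so the schema is valid here.
(B) R is symmetric (every R-edge is matched by its reverse), so the schema is valid here.
(C) R is symmetric (every R-edge is matched by its reverse), so the schema is valid here.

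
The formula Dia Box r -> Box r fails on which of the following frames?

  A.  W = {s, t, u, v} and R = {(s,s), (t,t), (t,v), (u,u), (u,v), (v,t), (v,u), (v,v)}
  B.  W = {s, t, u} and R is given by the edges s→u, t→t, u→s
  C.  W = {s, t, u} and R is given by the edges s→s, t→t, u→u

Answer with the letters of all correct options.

A, B

The schema Dia Box r -> Box r is the dual of axiom 5; it is valid on a frame iff R is euclidean.
(A) R is not euclidean (v R t and v R u but not t R u), so the schema fails here.
(B) R is not euclidean (s R u and s R u but not u R u), so the schema fails here.
(C) R is euclidean (any two R-successors of the same world are R-related), so the schema is valid here.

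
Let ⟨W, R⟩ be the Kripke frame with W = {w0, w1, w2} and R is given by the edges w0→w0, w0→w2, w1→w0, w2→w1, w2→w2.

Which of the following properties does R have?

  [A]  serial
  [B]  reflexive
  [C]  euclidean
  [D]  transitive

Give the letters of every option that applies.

A

(A) serial: every world has an R-successor.
(B) not reflexive: not w1 R w1.
(C) not euclidean: w0 R w2 and w0 R w0 but not w2 R w0.
(D) not transitive: w0 R w2 and w2 R w1 but not w0 R w1.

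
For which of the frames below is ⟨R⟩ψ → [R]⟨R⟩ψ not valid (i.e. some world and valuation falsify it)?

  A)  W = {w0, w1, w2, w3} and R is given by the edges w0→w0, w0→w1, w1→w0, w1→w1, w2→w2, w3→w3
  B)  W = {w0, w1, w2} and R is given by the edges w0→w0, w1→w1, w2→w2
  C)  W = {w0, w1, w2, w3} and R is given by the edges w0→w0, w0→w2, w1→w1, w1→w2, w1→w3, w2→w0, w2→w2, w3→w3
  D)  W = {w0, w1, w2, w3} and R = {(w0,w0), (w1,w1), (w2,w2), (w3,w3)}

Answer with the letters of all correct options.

C

The schema ⟨R⟩ψ → [R]⟨R⟩ψ is axiom 5; it is valid on a frame iff R is euclidean.
(A) R is euclidean (any two R-successors of the same world are R-related), so the schema is valid here.
(B) R is euclidean (any two R-successors of the same world are R-related), so the schema is valid here.
(C) R is not euclidean (w1 R w2 and w1 R w1 but not w2 R w1), so the schema fails here.
(D) R is euclidean (any two R-successors of the same world are R-related), so the schema is valid here.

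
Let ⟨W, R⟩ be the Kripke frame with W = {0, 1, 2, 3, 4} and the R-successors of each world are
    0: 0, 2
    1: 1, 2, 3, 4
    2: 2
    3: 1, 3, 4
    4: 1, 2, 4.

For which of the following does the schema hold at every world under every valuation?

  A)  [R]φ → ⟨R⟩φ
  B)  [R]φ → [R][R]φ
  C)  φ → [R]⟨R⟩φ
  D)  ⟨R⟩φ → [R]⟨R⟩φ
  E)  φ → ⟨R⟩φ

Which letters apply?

A, E

R is reflexive: each world relates to itself.
R is not symmetric: 0 R 2 but not 2 R 0.
R is not transitive: 3 R 1 and 1 R 2 but not 3 R 2.
R is not euclidean: 0 R 2 and 0 R 0 but not 2 R 0.
R is serial: every world has an R-successor.
(A) [R]φ → ⟨R⟩φ is axiom D; it is valid on a frame exactly when R is serial. R is serial, so valid.
(B) [R]φ → [R][R]φ (axiom 4) characterises the transitive frames. R is not transitive — not valid.
(C) axiom B: valid iff R is symmetric. R is not symmetric — not valid.
(D) ⟨R⟩φ → [R]⟨R⟩φ is axiom 5, which corresponds to the euclidean property. R is not euclidean — not valid.
(E) φ → ⟨R⟩φ is the dual of axiom T; it is valid on a frame exactly when R is reflexive. R is reflexive, so valid.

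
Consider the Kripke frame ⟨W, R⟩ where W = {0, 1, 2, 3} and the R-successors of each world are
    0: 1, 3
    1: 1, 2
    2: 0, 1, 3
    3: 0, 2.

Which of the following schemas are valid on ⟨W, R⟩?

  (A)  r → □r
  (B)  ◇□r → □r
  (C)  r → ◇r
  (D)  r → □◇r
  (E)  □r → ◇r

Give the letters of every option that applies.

R is not reflexive: not 0 R 0.
R is not symmetric: 0 R 1 but not 1 R 0.
R is not euclidean: 0 R 1 and 0 R 3 but not 1 R 3.
R is serial: every world has an R-successor.
R is not a subset of the identity: 0 R 1 with 0 ≠ 1.
(A) r → □r (equivalent to ◇p→p) corresponds to R being a subset of the identity. Here R ⊄ identity, so not valid.
(B) the dual of axiom 5: valid iff R is euclidean. R is not euclidean — not valid.
(C) r → ◇r is the dual of axiom T, which corresponds to reflexivity. R is not reflexive — not valid.
(D) axiom B: valid iff R is symmetric. R is not symmetric — not valid.
(E) □r → ◇r (axiom D) characterises the serial frames. R is serial — valid.

E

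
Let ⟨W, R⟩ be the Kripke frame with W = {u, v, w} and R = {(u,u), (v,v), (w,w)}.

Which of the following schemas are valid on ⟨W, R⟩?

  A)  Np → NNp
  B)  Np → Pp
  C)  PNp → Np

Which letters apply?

A, B, C

R is transitive: R is closed under composition.
R is euclidean: any two R-successors of the same world are R-related.
R is serial: every world has an R-successor.
(A) axiom 4: valid iff R is transitive. R is transitive — valid.
(B) Np → Pp is axiom D, which corresponds to seriality. R is serial — valid.
(C) PNp → Np is the dual of axiom 5; it is valid on a frame exactly when R is euclidean. R is euclidean, so valid.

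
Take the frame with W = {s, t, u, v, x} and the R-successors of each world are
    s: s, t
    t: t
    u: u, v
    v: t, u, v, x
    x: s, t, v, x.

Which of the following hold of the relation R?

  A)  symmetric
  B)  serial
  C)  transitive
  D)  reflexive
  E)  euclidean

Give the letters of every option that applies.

B, D

(A) not symmetric: s R t but not t R s.
(B) serial: every world has an R-successor.
(C) not transitive: u R v and v R t but not u R t.
(D) reflexive: each world relates to itself.
(E) not euclidean: s R t and s R s but not t R s.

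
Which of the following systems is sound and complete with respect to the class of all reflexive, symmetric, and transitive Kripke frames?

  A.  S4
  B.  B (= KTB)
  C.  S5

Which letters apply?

(A) S4 is determined by the class of reflexive and transitive frames.
(B) B (= KTB) is determined by the class of reflexive and symmetric frames.
(C) S5 is determined by exactly this class.

C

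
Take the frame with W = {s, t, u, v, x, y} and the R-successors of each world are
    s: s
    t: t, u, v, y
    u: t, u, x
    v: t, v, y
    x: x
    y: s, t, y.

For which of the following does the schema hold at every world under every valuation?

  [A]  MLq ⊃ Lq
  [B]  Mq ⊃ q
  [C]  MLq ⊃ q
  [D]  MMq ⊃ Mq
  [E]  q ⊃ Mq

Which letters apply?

E

R is reflexive: each world relates to itself.
R is not symmetric: u R x but not x R u.
R is not transitive: t R u and u R x but not t R x.
R is not euclidean: t R u and t R v but not u R v.
R is not a subset of the identity: t R u with t ≠ u.
(A) MLq ⊃ Lq is the dual of axiom 5, which corresponds to the euclidean property. R is not euclidean — not valid.
(B) Mq ⊃ q is the converse of T; it holds exactly when R ⊆ identity. Here R ⊄ identity — not valid.
(C) the dual of axiom B: valid iff R is symmetric. R is not symmetric — not valid.
(D) MMq ⊃ Mq (the dual of axiom 4) characterises the transitive frames. R is not transitive — not valid.
(E) q ⊃ Mq (the dual of axiom T) characterises the reflexive frames. R is reflexive — valid.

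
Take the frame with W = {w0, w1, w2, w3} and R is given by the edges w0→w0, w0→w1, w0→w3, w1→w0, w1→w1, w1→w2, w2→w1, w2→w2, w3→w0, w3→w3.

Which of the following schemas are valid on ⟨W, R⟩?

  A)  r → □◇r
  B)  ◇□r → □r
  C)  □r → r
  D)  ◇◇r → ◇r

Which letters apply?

A, C

R is reflexive: each world relates to itself.
R is symmetric: every R-edge is matched by its reverse.
R is not transitive: w0 R w1 and w1 R w2 but not w0 R w2.
R is not euclidean: w0 R w1 and w0 R w3 but not w1 R w3.
(A) r → □◇r is axiom B, which corresponds to symmetry. R is symmetric — valid.
(B) ◇□r → □r (the dual of axiom 5) characterises the euclidean frames. R is not euclidean — not valid.
(C) □r → r (axiom T) characterises the reflexive frames. R is reflexive — valid.
(D) ◇◇r → ◇r (the dual of axiom 4) characterises the transitive frames. R is not transitive — not valid.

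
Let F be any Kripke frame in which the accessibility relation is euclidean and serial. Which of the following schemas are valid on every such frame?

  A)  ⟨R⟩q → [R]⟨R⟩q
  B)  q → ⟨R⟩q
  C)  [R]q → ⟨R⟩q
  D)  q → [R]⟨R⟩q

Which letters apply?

A, C

(A) ⟨R⟩q → [R]⟨R⟩q is axiom 5, which corresponds to the euclidean property. Every such R is euclidean — valid.
(B) q → ⟨R⟩q (the dual of axiom T) characterises the reflexive frames. Such an R need not be reflexive — not valid.
(C) [R]q → ⟨R⟩q (axiom D) characterises the serial frames. Every such R is serial — valid.
(D) q → [R]⟨R⟩q (axiom B) characterises the symmetric frames. Such an R need not be symmetric — not valid.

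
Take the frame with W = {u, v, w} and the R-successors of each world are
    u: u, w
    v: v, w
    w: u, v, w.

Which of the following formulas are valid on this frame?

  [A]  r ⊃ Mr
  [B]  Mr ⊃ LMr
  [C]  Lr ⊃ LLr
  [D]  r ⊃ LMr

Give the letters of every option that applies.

R is reflexive: each world relates to itself.
R is symmetric: every R-edge is matched by its reverse.
R is not transitive: u R w and w R v but not u R v.
R is not euclidean: w R u and w R v but not u R v.
(A) r ⊃ Mr is the dual of axiom T, which corresponds to reflexivity. R is reflexive — valid.
(B) Mr ⊃ LMr is axiom 5; it is valid on a frame exactly when R is euclidean. R is not euclidean, so not valid.
(C) Lr ⊃ LLr is axiom 4, which corresponds to transitivity. R is not transitive — not valid.
(D) axiom B: valid iff R is symmetric. R is symmetric — valid.

A, D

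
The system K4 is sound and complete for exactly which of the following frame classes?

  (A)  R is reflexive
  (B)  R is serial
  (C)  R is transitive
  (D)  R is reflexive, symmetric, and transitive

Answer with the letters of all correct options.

C

(A) this class determines T (= KT), not K4.
(B) this class determines D, not K4.
(C) K4 is sound and complete for exactly this class.
(D) this class determines S5, not K4.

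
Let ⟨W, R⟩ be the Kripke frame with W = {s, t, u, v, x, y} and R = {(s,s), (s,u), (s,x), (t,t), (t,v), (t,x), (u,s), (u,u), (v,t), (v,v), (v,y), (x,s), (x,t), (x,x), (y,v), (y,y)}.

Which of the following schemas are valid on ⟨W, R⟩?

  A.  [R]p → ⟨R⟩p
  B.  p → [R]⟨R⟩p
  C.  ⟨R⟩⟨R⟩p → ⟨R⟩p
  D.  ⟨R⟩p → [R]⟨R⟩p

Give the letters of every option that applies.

R is symmetric: every R-edge is matched by its reverse.
R is not transitive: s R x and x R t but not s R t.
R is not euclidean: s R u and s R x but not u R x.
R is serial: every world has an R-successor.
(A) [R]p → ⟨R⟩p is axiom D; it is valid on a frame exactly when R is serial. R is serial, so valid.
(B) p → [R]⟨R⟩p is axiom B, which corresponds to symmetry. R is symmetric — valid.
(C) the dual of axiom 4: valid iff R is transitive. R is not transitive — not valid.
(D) ⟨R⟩p → [R]⟨R⟩p (axiom 5) characterises the euclidean frames. R is not euclidean — not valid.

A, B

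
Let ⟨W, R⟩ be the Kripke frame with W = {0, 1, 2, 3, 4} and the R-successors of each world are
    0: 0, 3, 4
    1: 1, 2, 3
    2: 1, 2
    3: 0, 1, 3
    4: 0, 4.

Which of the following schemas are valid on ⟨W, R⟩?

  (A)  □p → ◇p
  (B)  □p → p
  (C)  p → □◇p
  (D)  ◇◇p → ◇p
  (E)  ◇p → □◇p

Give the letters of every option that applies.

R is reflexive: each world relates to itself.
R is symmetric: every R-edge is matched by its reverse.
R is not transitive: 0 R 3 and 3 R 1 but not 0 R 1.
R is not euclidean: 0 R 3 and 0 R 4 but not 3 R 4.
R is serial: every world has an R-successor.
(A) □p → ◇p (axiom D) characterises the serial frames. R is serial — valid.
(B) □p → p is axiom T, which corresponds to reflexivity. R is reflexive — valid.
(C) p → □◇p is axiom B, which corresponds to symmetry. R is symmetric — valid.
(D) ◇◇p → ◇p is the dual of axiom 4, which corresponds to transitivity. R is not transitive — not valid.
(E) ◇p → □◇p is axiom 5, which corresponds to the euclidean property. R is not euclidean — not valid.

A, B, C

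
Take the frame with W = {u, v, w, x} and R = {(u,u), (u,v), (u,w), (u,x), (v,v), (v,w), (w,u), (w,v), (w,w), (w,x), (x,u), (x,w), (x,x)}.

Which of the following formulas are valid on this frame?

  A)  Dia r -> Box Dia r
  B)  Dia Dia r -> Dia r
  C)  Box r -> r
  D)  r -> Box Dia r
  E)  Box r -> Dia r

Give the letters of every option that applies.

C, E

R is reflexive: each world relates to itself.
R is not symmetric: u R v but not v R u.
R is not transitive: v R w and w R u but not v R u.
R is not euclidean: u R v and u R u but not v R u.
R is serial: every world has an R-successor.
(A) Dia r -> Box Dia r is axiom 5, which corresponds to the euclidean property. R is not euclidean — not valid.
(B) the dual of axiom 4: valid iff R is transitive. R is not transitive — not valid.
(C) axiom T: valid iff R is reflexive. R is reflexive — valid.
(D) r -> Box Dia r (axiom B) characterises the symmetric frames. R is not symmetric — not valid.
(E) Box r -> Dia r (axiom D) characterises the serial frames. R is serial — valid.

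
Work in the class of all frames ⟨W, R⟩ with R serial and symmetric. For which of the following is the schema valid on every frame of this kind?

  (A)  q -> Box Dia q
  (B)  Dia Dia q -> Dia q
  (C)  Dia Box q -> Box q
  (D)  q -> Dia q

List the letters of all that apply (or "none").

A

(A) q -> Box Dia q (axiom B) characterises the symmetric frames. Every such R is symmetric — valid.
(B) Dia Dia q -> Dia q is the dual of axiom 4, which corresponds to transitivity. Such an R need not be transitive — not valid.
(C) Dia Box q -> Box q (the dual of axiom 5) characterises the euclidean frames. Such an R need not be euclidean — not valid.
(D) the dual of axiom T: valid iff R is reflexive. Such an R need not be reflexive — not valid.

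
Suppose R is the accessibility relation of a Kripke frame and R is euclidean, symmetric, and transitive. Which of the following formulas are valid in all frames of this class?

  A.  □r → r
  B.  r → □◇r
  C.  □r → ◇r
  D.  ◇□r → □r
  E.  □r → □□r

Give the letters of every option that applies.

(A) □r → r is axiom T; it is valid on a frame exactly when R is reflexive. Such an R need not be reflexive, so not valid.
(B) r → □◇r (axiom B) characterises the symmetric frames. Every such R is symmetric — valid.
(C) axiom D: valid iff R is serial. Such an R need not be serial — not valid.
(D) ◇□r → □r is the dual of axiom 5, which corresponds to the euclidean property. Every such R is euclidean — valid.
(E) □r → □□r is axiom 4, which corresponds to transitivity. Every such R is transitive — valid.

B, D, E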